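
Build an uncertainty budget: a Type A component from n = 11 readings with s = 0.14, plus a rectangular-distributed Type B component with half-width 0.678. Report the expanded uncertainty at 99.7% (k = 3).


u_A = s / sqrt(n) = 0.14 / sqrt(11) = 0.042211588
u_B = half_width / sqrt(3) = 0.678 / sqrt(3) = 0.39144348
uc = sqrt(u_A^2 + u_B^2) = sqrt(0.042211588^2 + 0.39144348^2) = 0.39371286
U = k * uc = 3 * 0.39371286
U = 1.1811

1.1811


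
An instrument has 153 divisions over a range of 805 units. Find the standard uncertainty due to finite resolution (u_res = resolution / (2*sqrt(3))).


resolution = range / divisions
resolution = 805 / 153 = 5.2614379
u_res = resolution / (2*sqrt(3))
u_res = 5.2614379 / 3.4641016
u_res = 1.5188

1.5188


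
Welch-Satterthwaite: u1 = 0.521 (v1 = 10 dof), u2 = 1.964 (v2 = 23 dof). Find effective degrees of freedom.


uc = sqrt(u1^2 + u2^2) = sqrt(0.521^2 + 1.964^2) = 2.0319294
v_eff = uc^4 / (u1^4/v1 + u2^4/v2)
= 2.0319294^4 / (0.521^4/10 + 1.964^4/23)
= 17.04647 / 0.65426943
v_eff = 26.0542

26.0542


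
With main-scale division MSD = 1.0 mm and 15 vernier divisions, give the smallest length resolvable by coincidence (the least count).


LC = MSD / n_div
= 1.0 / 15
= 0.0667

0.0667


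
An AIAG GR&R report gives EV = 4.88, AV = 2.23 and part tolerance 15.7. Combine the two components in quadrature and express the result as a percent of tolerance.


GRR = sqrt(EV^2 + AV^2) = sqrt(4.88^2 + 2.23^2) = 5.3653798
%GRR = GRR / tol * 100 = 5.3653798 / 15.7 * 100
%GRR = 34.1744

34.1744


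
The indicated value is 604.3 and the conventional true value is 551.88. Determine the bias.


Systematic error = measured - true
= 604.3 - 551.88
= 52.4200

52.4200


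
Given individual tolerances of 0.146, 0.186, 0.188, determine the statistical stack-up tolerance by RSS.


RSS = sqrt(0.146^2 + 0.186^2 + 0.188^2)
= sqrt(0.091256)
= 0.3021

0.3021


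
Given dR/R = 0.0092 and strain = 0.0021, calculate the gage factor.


GF = (dR/R) / epsilon
= 0.0092 / 0.0021
= 4.3810

4.3810


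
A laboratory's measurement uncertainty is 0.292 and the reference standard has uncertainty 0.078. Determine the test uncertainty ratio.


TUR = u_lab / u_ref
= 0.292 / 0.078
= 3.7436

3.7436


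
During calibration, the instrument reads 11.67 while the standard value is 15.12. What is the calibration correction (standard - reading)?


Correction = standard - reading
= 15.12 - 11.67
= 3.4500

3.4500


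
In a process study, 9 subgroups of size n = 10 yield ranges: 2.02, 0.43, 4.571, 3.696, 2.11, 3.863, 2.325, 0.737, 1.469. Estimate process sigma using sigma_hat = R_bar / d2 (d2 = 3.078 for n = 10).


R_bar = (2.02 + 0.43 + 4.571 + 3.696 + 2.11 + 3.863 + 2.325 + 0.737 + 1.469) / 9
R_bar = 21.221 / 9 = 2.3578889
sigma_hat = R_bar / d2 = 2.3578889 / 3.078 = 0.7660

0.7660


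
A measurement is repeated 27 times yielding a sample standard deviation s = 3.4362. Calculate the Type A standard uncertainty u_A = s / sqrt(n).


u_A = s / sqrt(n)
u_A = 3.4362 / sqrt(27)
u_A = 3.4362 / 5.1961524
u_A = 0.6613

0.6613


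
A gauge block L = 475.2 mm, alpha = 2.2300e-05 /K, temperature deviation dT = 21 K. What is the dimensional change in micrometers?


dL = L * alpha * dT
= 475.2 * 2.2300e-05 * 21
= 0.2225362 mm
dL_um = 0.2225362 * 1000 = 222.5362 um

222.5362


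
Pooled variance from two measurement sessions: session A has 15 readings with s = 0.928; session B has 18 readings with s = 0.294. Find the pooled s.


s_p = sqrt(((n1-1)*s1^2 + (n2-1)*s2^2) / (n1+n2-2))
numerator = (15-1)*0.928^2 + (18-1)*0.294^2 = 12.056576 + 1.469412 = 13.525988
denominator = 15 + 18 - 2 = 31
s_p^2 = 13.525988 / 31 = 0.43632219
s_p = sqrt(0.43632219) = 0.6605

0.6605


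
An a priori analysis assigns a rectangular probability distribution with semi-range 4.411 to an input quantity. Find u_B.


u_B = half_width / sqrt(3)
u_B = 4.411 / 1.7320508
u_B = 2.5467

2.5467


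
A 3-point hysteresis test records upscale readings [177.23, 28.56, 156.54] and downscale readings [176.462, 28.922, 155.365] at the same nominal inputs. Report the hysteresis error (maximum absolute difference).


|177.23 - 176.462| = 0.7680
|28.56 - 28.922| = 0.3620
|156.54 - 155.365| = 1.1750
hysteresis = max(diffs) = 1.1750

1.1750


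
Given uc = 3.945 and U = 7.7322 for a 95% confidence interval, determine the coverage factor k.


k = U / uc
k = 7.7322 / 3.945
k = 1.96

1.96


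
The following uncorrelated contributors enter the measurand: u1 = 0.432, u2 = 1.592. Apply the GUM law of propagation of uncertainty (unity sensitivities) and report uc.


uc = sqrt(0.432^2 + 1.592^2)
uc = sqrt(2.721088)
uc = 1.6496

1.6496


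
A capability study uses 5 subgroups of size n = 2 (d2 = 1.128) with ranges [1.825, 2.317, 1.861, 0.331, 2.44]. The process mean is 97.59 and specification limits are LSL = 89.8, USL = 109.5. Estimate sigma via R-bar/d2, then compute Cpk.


R_bar = (1.825 + 2.317 + 1.861 + 0.331 + 2.44) / 5 = 1.7548
sigma = R_bar / d2 = 1.7548 / 1.128 = 1.5556738
Cp = (USL - LSL)/(6*sigma) = (109.5 - 89.8)/(6*1.5556738) = 2.1106
Cpu = (109.5 - 97.59)/(3*1.5556738) = 2.5519
Cpl = (97.59 - 89.8)/(3*1.5556738) = 1.6692
Cpk = min(Cpu, Cpl) = 1.6692

1.6692


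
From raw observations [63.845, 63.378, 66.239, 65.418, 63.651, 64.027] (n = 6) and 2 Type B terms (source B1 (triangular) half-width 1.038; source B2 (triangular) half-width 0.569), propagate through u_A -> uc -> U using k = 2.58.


mean = (63.845 + 63.378 + 66.239 + 65.418 + 63.651 + 64.027) / 6 = 64.42633333
s = sqrt(sum((x - mean)^2)/(n-1)) = 1.1372531
u_A = s / sqrt(n) = 1.1372531 / sqrt(6) = 0.46428163
u_B1 = 1.038 / sqrt(6) = 0.42376173
u_B2 = 0.569 / sqrt(6) = 0.23229328
uc = sqrt(0.46428163^2 + 0.42376173^2 + 0.23229328^2) = 0.67014297
U = k * uc = 2.58 * 0.67014297
U = 1.7290

1.7290


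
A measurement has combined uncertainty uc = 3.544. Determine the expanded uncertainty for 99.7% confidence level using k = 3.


U = k * uc
U = 3 * 3.544
U = 10.6320

10.6320


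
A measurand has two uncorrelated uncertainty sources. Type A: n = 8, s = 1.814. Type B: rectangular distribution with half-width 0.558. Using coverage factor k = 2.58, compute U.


u_A = s / sqrt(n) = 1.814 / sqrt(8) = 0.64134585
u_B = half_width / sqrt(3) = 0.558 / sqrt(3) = 0.32216145
uc = sqrt(u_A^2 + u_B^2) = sqrt(0.64134585^2 + 0.32216145^2) = 0.71771338
U = k * uc = 2.58 * 0.71771338
U = 1.8517

1.8517


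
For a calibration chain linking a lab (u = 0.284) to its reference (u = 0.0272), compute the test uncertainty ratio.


TUR = u_lab / u_ref
= 0.284 / 0.0272
= 10.4412

10.4412


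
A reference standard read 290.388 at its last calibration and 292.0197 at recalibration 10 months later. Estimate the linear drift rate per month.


rate = (v2 - v1) / months
= (292.0197 - 290.388) / 10
= 1.6317 / 10
= 0.1632

0.1632


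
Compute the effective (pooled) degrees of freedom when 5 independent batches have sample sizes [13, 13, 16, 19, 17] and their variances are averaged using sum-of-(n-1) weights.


nu = sum_i (n_i - 1)
nu = ((13 - 1) + (13 - 1) + (16 - 1) + (19 - 1) + (17 - 1))
nu = 12 + 12 + 15 + 18 + 16
nu = 73

73


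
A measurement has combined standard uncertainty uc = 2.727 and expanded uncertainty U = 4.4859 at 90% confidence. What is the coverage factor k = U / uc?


k = U / uc
k = 4.4859 / 2.727
k = 1.645

1.645


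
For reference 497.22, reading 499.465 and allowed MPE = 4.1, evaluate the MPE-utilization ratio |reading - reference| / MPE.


e = indication - reference = 499.465 - 497.22 = 2.2450
|e| = 2.2450
ratio = |e| / MPE = 2.2450 / 4.1
ratio = 0.5476

0.5476


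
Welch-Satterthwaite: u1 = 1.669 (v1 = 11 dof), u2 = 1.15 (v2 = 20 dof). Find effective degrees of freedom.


uc = sqrt(u1^2 + u2^2) = sqrt(1.669^2 + 1.15^2) = 2.0268352
v_eff = uc^4 / (u1^4/v1 + u2^4/v2)
= 2.0268352^4 / (1.669^4/11 + 1.15^4/20)
= 16.876165 / 0.79284577
v_eff = 21.2856

21.2856


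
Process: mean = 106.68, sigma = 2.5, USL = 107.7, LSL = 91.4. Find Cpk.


Cpu = (USL - mean) / (3*sigma) = (107.7 - 106.68) / (3*2.5) = 0.1360
Cpl = (mean - LSL) / (3*sigma) = (106.68 - 91.4) / (3*2.5) = 2.0373
Cpk = min(Cpu, Cpl) = 0.1360

0.1360


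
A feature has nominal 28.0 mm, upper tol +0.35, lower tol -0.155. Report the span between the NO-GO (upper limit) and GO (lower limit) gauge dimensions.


GO = nominal - lower_tol (smallest hole = maximum material condition)
GO = 28.0 - 0.155 = 27.845
NO-GO = nominal + upper_tol (largest hole = least material condition)
NO-GO = 28.0 + 0.35 = 28.35
spread = NO-GO - GO = 28.35 - 27.845 = 0.5050

0.5050


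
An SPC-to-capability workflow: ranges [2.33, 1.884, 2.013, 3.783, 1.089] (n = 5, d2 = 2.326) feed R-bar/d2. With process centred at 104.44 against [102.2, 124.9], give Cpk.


R_bar = (2.33 + 1.884 + 2.013 + 3.783 + 1.089) / 5 = 2.2198
sigma = R_bar / d2 = 2.2198 / 2.326 = 0.95434222
Cp = (USL - LSL)/(6*sigma) = (124.9 - 102.2)/(6*0.95434222) = 3.9643
Cpu = (124.9 - 104.44)/(3*0.95434222) = 7.1463
Cpl = (104.44 - 102.2)/(3*0.95434222) = 0.7824
Cpk = min(Cpu, Cpl) = 0.7824

0.7824


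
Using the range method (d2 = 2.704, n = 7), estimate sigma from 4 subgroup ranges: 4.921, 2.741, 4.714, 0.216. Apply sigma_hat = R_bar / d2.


R_bar = (4.921 + 2.741 + 4.714 + 0.216) / 4
R_bar = 12.592 / 4 = 3.148
sigma_hat = R_bar / d2 = 3.148 / 2.704 = 1.1642

1.1642


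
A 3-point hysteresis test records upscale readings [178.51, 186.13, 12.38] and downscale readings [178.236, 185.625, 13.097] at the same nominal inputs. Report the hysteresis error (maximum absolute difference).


|178.51 - 178.236| = 0.2740
|186.13 - 185.625| = 0.5050
|12.38 - 13.097| = 0.7170
hysteresis = max(diffs) = 0.7170

0.7170


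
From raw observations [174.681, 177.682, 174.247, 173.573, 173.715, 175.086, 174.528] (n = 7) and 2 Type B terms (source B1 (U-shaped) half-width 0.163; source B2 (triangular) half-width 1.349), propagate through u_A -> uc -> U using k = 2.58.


mean = (174.681 + 177.682 + 174.247 + 173.573 + 173.715 + 175.086 + 174.528) / 7 = 174.7874286
s = sqrt(sum((x - mean)^2)/(n-1)) = 1.3822278
u_A = s / sqrt(n) = 1.3822278 / sqrt(7) = 0.522433
u_B1 = 0.163 / sqrt(2) = 0.11525841
u_B2 = 1.349 / sqrt(6) = 0.55072694
uc = sqrt(0.522433^2 + 0.11525841^2 + 0.55072694^2) = 0.76780265
U = k * uc = 2.58 * 0.76780265
U = 1.9809

1.9809


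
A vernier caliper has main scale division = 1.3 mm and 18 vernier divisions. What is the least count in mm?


LC = MSD / n_div
= 1.3 / 18
= 0.0722

0.0722


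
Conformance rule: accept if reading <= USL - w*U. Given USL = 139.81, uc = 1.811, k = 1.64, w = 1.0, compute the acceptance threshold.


U = k * uc = 1.64 * 1.811 = 2.97004
guard band g = w * U = 1.0 * 2.97004 = 2.97004
AL = USL - g = 139.81 - 2.97004
AL = 136.8400

136.8400


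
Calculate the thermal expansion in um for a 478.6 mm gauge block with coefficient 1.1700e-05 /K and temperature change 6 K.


dL = L * alpha * dT
= 478.6 * 1.1700e-05 * 6
= 0.0335977 mm
dL_um = 0.0335977 * 1000 = 33.5977 um

33.5977


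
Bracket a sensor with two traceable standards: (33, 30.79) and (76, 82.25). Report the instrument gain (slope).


slope = (y2 - y1) / (x2 - x1)
= (82.25 - 30.79) / (76 - 33)
= 51.4600 / 43
= 1.1967

1.1967


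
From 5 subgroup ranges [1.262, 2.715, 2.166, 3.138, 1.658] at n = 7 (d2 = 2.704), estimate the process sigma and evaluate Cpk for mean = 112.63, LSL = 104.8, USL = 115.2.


R_bar = (1.262 + 2.715 + 2.166 + 3.138 + 1.658) / 5 = 2.1878
sigma = R_bar / d2 = 2.1878 / 2.704 = 0.80909763
Cp = (USL - LSL)/(6*sigma) = (115.2 - 104.8)/(6*0.80909763) = 2.1423
Cpu = (115.2 - 112.63)/(3*0.80909763) = 1.0588
Cpl = (112.63 - 104.8)/(3*0.80909763) = 3.2258
Cpk = min(Cpu, Cpl) = 1.0588

1.0588


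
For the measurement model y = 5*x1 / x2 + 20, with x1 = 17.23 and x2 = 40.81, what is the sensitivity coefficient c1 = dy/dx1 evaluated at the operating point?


y = 5*x1 / x2 + 20
dy/dx1 = 5/x2
Evaluate at x2 = 40.81: c1 = 5 / 40.81
c1 = 0.1225

0.1225


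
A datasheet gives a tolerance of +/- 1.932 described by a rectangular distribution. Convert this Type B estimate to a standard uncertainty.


u_B = half_width / sqrt(3)
u_B = 1.932 / 1.7320508
u_B = 1.1154

1.1154


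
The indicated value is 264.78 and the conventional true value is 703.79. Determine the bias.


Systematic error = measured - true
= 264.78 - 703.79
= -439.0100

-439.0100


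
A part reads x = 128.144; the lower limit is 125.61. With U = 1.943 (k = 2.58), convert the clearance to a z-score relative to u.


u = U / k = 1.943 / 2.58 = 0.75310078
margin = |LSL - x| = |125.61 - 128.144| = 2.534
z = margin / u = 2.534 / 0.75310078
z = 3.3648

3.3648


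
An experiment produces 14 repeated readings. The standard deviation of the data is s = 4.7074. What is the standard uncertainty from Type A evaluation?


u_A = s / sqrt(n)
u_A = 4.7074 / sqrt(14)
u_A = 4.7074 / 3.7416574
u_A = 1.2581

1.2581


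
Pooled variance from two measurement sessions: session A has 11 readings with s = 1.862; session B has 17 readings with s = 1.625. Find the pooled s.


s_p = sqrt(((n1-1)*s1^2 + (n2-1)*s2^2) / (n1+n2-2))
numerator = (11-1)*1.862^2 + (17-1)*1.625^2 = 34.67044 + 42.25 = 76.92044
denominator = 11 + 17 - 2 = 26
s_p^2 = 76.92044 / 26 = 2.9584785
s_p = sqrt(2.9584785) = 1.7200

1.7200


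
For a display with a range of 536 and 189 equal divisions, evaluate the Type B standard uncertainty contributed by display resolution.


resolution = range / divisions
resolution = 536 / 189 = 2.8359788
u_res = resolution / (2*sqrt(3))
u_res = 2.8359788 / 3.4641016
u_res = 0.8187

0.8187


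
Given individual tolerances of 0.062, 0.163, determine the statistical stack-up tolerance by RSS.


RSS = sqrt(0.062^2 + 0.163^2)
= sqrt(0.030413)
= 0.1744

0.1744


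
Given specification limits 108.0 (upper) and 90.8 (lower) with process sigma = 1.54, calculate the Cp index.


Cp = (USL - LSL) / (6 * sigma)
= (108.0 - 90.8) / (6 * 1.54)
= 17.2000 / 9.2400
= 1.8615

1.8615


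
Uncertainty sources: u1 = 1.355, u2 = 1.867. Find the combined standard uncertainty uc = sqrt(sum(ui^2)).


uc = sqrt(1.355^2 + 1.867^2)
uc = sqrt(5.321714)
uc = 2.3069

2.3069


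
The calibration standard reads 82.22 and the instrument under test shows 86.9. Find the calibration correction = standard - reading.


Correction = standard - reading
= 82.22 - 86.9
= -4.6800

-4.6800


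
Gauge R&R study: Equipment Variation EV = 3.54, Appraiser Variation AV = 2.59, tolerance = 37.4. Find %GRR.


GRR = sqrt(EV^2 + AV^2) = sqrt(3.54^2 + 2.59^2) = 4.3863082
%GRR = GRR / tol * 100 = 4.3863082 / 37.4 * 100
%GRR = 11.7281

11.7281


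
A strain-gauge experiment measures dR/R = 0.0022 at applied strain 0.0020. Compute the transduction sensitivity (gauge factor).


GF = (dR/R) / epsilon
= 0.0022 / 0.0020
= 1.1000

1.1000


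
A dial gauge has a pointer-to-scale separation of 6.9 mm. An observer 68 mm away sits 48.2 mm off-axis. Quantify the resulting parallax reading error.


error = h * offset / d
= 6.9 * 48.2 / 68
= 4.8909

4.8909


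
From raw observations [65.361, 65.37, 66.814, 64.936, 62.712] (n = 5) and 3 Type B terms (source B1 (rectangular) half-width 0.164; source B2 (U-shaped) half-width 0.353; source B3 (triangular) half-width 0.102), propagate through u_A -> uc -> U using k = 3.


mean = (65.361 + 65.37 + 66.814 + 64.936 + 62.712) / 5 = 65.0386
s = sqrt(sum((x - mean)^2)/(n-1)) = 1.4823467
u_A = s / sqrt(n) = 1.4823467 / sqrt(5) = 0.6629256
u_B1 = 0.164 / sqrt(3) = 0.094685444
u_B2 = 0.353 / sqrt(2) = 0.24960869
u_B3 = 0.102 / sqrt(6) = 0.041641326
uc = sqrt(0.6629256^2 + 0.094685444^2 + 0.24960869^2 + 0.041641326^2) = 0.71587302
U = k * uc = 3 * 0.71587302
U = 2.1476

2.1476


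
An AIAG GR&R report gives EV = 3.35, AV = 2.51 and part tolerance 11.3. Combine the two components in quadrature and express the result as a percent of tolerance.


GRR = sqrt(EV^2 + AV^2) = sqrt(3.35^2 + 2.51^2) = 4.1860005
%GRR = GRR / tol * 100 = 4.1860005 / 11.3 * 100
%GRR = 37.0443

37.0443


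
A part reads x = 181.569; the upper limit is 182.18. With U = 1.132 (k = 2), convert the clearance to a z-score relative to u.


u = U / k = 1.132 / 2 = 0.566
margin = |USL - x| = |182.18 - 181.569| = 0.611
z = margin / u = 0.611 / 0.566
z = 1.0795

1.0795


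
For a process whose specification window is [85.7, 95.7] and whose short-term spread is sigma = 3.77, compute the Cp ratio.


Cp = (USL - LSL) / (6 * sigma)
= (95.7 - 85.7) / (6 * 3.77)
= 10.0000 / 22.6200
= 0.4421

0.4421


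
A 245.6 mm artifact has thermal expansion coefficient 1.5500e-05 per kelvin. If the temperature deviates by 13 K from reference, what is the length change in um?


dL = L * alpha * dT
= 245.6 * 1.5500e-05 * 13
= 0.0494884 mm
dL_um = 0.0494884 * 1000 = 49.4884 um

49.4884


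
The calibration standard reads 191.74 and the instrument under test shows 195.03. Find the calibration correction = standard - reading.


Correction = standard - reading
= 191.74 - 195.03
= -3.2900

-3.2900


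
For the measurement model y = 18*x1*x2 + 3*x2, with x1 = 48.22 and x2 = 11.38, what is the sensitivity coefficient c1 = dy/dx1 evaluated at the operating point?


y = 18*x1*x2 + 3*x2
dy/dx1 = 18*x2
Evaluate at x2 = 11.38: c1 = 18 * 11.38
c1 = 204.8400

204.8400


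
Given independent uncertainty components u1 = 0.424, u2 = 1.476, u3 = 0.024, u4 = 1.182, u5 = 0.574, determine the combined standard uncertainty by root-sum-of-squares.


uc = sqrt(0.424^2 + 1.476^2 + 0.024^2 + 1.182^2 + 0.574^2)
uc = sqrt(4.085528)
uc = 2.0213

2.0213


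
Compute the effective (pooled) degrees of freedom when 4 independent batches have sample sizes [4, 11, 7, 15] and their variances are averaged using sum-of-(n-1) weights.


nu = sum_i (n_i - 1)
nu = ((4 - 1) + (11 - 1) + (7 - 1) + (15 - 1))
nu = 3 + 10 + 6 + 14
nu = 33

33


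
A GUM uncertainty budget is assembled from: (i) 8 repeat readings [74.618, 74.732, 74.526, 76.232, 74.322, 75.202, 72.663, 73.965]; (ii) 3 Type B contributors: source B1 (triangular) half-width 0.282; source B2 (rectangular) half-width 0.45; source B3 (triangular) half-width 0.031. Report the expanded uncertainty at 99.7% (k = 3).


mean = (74.618 + 74.732 + 74.526 + 76.232 + 74.322 + 75.202 + 72.663 + 73.965) / 8 = 74.5325
s = sqrt(sum((x - mean)^2)/(n-1)) = 1.0173551
u_A = s / sqrt(n) = 1.0173551 / sqrt(8) = 0.35968935
u_B1 = 0.282 / sqrt(6) = 0.11512602
u_B2 = 0.45 / sqrt(3) = 0.25980762
u_B3 = 0.031 / sqrt(6) = 0.012655697
uc = sqrt(0.35968935^2 + 0.11512602^2 + 0.25980762^2 + 0.012655697^2) = 0.45857453
U = k * uc = 3 * 0.45857453
U = 1.3757

1.3757


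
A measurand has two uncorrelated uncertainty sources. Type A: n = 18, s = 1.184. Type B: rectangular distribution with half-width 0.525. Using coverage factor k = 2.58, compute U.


u_A = s / sqrt(n) = 1.184 / sqrt(18) = 0.27907148
u_B = half_width / sqrt(3) = 0.525 / sqrt(3) = 0.30310889
uc = sqrt(u_A^2 + u_B^2) = sqrt(0.27907148^2 + 0.30310889^2) = 0.41201443
U = k * uc = 2.58 * 0.41201443
U = 1.0630

1.0630


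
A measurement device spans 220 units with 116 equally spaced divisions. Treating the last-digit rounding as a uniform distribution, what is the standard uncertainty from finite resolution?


resolution = range / divisions
resolution = 220 / 116 = 1.8965517
u_res = resolution / (2*sqrt(3))
u_res = 1.8965517 / 3.4641016
u_res = 0.5475

0.5475


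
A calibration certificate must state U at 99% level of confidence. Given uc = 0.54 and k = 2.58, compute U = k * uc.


U = k * uc
U = 2.58 * 0.54
U = 1.3932

1.3932


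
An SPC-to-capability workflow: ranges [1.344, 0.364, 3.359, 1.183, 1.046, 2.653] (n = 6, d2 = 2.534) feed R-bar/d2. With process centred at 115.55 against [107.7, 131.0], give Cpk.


R_bar = (1.344 + 0.364 + 3.359 + 1.183 + 1.046 + 2.653) / 6 = 1.6581667
sigma = R_bar / d2 = 1.6581667 / 2.534 = 0.65436728
Cp = (USL - LSL)/(6*sigma) = (131.0 - 107.7)/(6*0.65436728) = 5.9345
Cpu = (131.0 - 115.55)/(3*0.65436728) = 7.8702
Cpl = (115.55 - 107.7)/(3*0.65436728) = 3.9988
Cpk = min(Cpu, Cpl) = 3.9988

3.9988


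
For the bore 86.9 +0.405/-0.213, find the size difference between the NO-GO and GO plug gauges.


GO = nominal - lower_tol (smallest hole = maximum material condition)
GO = 86.9 - 0.213 = 86.687
NO-GO = nominal + upper_tol (largest hole = least material condition)
NO-GO = 86.9 + 0.405 = 87.305
spread = NO-GO - GO = 87.305 - 86.687 = 0.6180

0.6180


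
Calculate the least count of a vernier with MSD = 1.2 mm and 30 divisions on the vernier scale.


LC = MSD / n_div
= 1.2 / 30
= 0.0400

0.0400


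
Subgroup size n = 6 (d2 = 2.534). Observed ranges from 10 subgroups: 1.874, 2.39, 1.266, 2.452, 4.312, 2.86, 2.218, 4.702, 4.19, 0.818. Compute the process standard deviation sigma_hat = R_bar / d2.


R_bar = (1.874 + 2.39 + 1.266 + 2.452 + 4.312 + 2.86 + 2.218 + 4.702 + 4.19 + 0.818) / 10
R_bar = 27.082 / 10 = 2.7082
sigma_hat = R_bar / d2 = 2.7082 / 2.534 = 1.0687

1.0687


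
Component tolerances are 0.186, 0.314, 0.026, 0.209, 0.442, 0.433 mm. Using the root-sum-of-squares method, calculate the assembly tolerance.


RSS = sqrt(0.186^2 + 0.314^2 + 0.026^2 + 0.209^2 + 0.442^2 + 0.433^2)
= sqrt(0.560402)
= 0.7486

0.7486


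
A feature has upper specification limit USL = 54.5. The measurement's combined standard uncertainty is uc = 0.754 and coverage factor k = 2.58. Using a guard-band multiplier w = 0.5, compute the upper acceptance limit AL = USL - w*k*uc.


U = k * uc = 2.58 * 0.754 = 1.94532
guard band g = w * U = 0.5 * 1.94532 = 0.97266
AL = USL - g = 54.5 - 0.97266
AL = 53.5273

53.5273


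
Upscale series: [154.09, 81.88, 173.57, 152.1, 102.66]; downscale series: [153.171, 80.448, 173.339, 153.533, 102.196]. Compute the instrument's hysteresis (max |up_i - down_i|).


|154.09 - 153.171| = 0.9190
|81.88 - 80.448| = 1.4320
|173.57 - 173.339| = 0.2310
|152.1 - 153.533| = 1.4330
|102.66 - 102.196| = 0.4640
hysteresis = max(diffs) = 1.4330

1.4330


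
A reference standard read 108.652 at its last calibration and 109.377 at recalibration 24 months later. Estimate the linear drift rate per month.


rate = (v2 - v1) / months
= (109.377 - 108.652) / 24
= 0.7250 / 24
= 0.0302

0.0302


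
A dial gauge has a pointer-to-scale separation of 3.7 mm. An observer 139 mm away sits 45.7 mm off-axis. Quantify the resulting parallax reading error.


error = h * offset / d
= 3.7 * 45.7 / 139
= 1.2165

1.2165


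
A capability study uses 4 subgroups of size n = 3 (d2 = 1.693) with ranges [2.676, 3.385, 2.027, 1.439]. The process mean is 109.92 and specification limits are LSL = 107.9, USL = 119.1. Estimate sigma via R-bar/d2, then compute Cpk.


R_bar = (2.676 + 3.385 + 2.027 + 1.439) / 4 = 2.38175
sigma = R_bar / d2 = 2.38175 / 1.693 = 1.4068222
Cp = (USL - LSL)/(6*sigma) = (119.1 - 107.9)/(6*1.4068222) = 1.3269
Cpu = (119.1 - 109.92)/(3*1.4068222) = 2.1751
Cpl = (109.92 - 107.9)/(3*1.4068222) = 0.4786
Cpk = min(Cpu, Cpl) = 0.4786

0.4786


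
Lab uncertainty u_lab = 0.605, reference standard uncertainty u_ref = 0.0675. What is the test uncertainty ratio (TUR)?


TUR = u_lab / u_ref
= 0.605 / 0.0675
= 8.9630

8.9630


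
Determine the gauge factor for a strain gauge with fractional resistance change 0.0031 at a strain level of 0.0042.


GF = (dR/R) / epsilon
= 0.0031 / 0.0042
= 0.7381

0.7381


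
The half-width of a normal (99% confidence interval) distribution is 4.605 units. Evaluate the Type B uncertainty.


u_B = half_width / 2.576
u_B = 4.605 / 2.576
u_B = 1.7877

1.7877


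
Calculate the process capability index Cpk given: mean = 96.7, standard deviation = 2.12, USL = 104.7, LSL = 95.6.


Cpu = (USL - mean) / (3*sigma) = (104.7 - 96.7) / (3*2.12) = 1.2579
Cpl = (mean - LSL) / (3*sigma) = (96.7 - 95.6) / (3*2.12) = 0.1730
Cpk = min(Cpu, Cpl) = 0.1730

0.1730


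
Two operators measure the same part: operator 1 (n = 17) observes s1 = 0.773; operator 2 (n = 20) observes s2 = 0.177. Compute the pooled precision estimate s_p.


s_p = sqrt(((n1-1)*s1^2 + (n2-1)*s2^2) / (n1+n2-2))
numerator = (17-1)*0.773^2 + (20-1)*0.177^2 = 9.560464 + 0.595251 = 10.155715
denominator = 17 + 20 - 2 = 35
s_p^2 = 10.155715 / 35 = 0.29016329
s_p = sqrt(0.29016329) = 0.5387

0.5387


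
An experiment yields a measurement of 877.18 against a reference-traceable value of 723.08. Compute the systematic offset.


Systematic error = measured - true
= 877.18 - 723.08
= 154.1000

154.1000


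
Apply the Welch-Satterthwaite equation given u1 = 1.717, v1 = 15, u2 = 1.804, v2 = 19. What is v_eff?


uc = sqrt(u1^2 + u2^2) = sqrt(1.717^2 + 1.804^2) = 2.4904829
v_eff = uc^4 / (u1^4/v1 + u2^4/v2)
= 2.4904829^4 / (1.717^4/15 + 1.804^4/19)
= 38.471069 / 1.1368481
v_eff = 33.8401

33.8401


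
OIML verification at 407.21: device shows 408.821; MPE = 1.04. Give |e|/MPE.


e = indication - reference = 408.821 - 407.21 = 1.6110
|e| = 1.6110
ratio = |e| / MPE = 1.6110 / 1.04
ratio = 1.5490

1.5490


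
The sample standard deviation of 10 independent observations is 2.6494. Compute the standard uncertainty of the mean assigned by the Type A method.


u_A = s / sqrt(n)
u_A = 2.6494 / sqrt(10)
u_A = 2.6494 / 3.1622777
u_A = 0.8378

0.8378


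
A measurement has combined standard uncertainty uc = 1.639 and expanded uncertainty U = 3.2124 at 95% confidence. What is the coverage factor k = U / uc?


k = U / uc
k = 3.2124 / 1.639
k = 1.96

1.96


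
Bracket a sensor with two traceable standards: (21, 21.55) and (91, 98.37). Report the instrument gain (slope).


slope = (y2 - y1) / (x2 - x1)
= (98.37 - 21.55) / (91 - 21)
= 76.8200 / 70
= 1.0974

1.0974


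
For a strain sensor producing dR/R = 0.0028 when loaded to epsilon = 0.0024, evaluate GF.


GF = (dR/R) / epsilon
= 0.0028 / 0.0024
= 1.1667

1.1667


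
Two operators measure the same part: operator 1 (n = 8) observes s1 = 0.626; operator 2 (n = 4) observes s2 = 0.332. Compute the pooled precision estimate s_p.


s_p = sqrt(((n1-1)*s1^2 + (n2-1)*s2^2) / (n1+n2-2))
numerator = (8-1)*0.626^2 + (4-1)*0.332^2 = 2.743132 + 0.330672 = 3.073804
denominator = 8 + 4 - 2 = 10
s_p^2 = 3.073804 / 10 = 0.3073804
s_p = sqrt(0.3073804) = 0.5544

0.5544


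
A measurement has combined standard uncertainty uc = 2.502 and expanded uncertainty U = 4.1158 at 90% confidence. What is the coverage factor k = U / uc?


k = U / uc
k = 4.1158 / 2.502
k = 1.645

1.645


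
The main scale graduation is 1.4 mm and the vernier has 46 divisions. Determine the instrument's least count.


LC = MSD / n_div
= 1.4 / 46
= 0.0304

0.0304


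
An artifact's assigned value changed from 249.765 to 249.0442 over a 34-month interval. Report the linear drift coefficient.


rate = (v2 - v1) / months
= (249.0442 - 249.765) / 34
= -0.7208 / 34
= -0.0212

-0.0212


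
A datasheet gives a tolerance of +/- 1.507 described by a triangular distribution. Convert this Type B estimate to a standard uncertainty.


u_B = half_width / sqrt(6)
u_B = 1.507 / 2.4494897
u_B = 0.6152

0.6152


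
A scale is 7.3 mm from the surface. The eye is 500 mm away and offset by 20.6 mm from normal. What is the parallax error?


error = h * offset / d
= 7.3 * 20.6 / 500
= 0.3008

0.3008


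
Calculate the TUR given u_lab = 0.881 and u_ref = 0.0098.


TUR = u_lab / u_ref
= 0.881 / 0.0098
= 89.8980

89.8980


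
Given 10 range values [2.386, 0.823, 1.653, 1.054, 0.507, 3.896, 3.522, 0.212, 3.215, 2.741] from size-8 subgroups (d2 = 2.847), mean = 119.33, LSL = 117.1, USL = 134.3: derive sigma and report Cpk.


R_bar = (2.386 + 0.823 + 1.653 + 1.054 + 0.507 + 3.896 + 3.522 + 0.212 + 3.215 + 2.741) / 10 = 2.0009
sigma = R_bar / d2 = 2.0009 / 2.847 = 0.70280998
Cp = (USL - LSL)/(6*sigma) = (134.3 - 117.1)/(6*0.70280998) = 4.0789
Cpu = (134.3 - 119.33)/(3*0.70280998) = 7.1001
Cpl = (119.33 - 117.1)/(3*0.70280998) = 1.0577
Cpk = min(Cpu, Cpl) = 1.0577

1.0577


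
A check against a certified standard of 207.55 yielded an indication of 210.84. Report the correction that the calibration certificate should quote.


Correction = standard - reading
= 207.55 - 210.84
= -3.2900

-3.2900


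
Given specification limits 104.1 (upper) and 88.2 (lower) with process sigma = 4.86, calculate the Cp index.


Cp = (USL - LSL) / (6 * sigma)
= (104.1 - 88.2) / (6 * 4.86)
= 15.9000 / 29.1600
= 0.5453

0.5453


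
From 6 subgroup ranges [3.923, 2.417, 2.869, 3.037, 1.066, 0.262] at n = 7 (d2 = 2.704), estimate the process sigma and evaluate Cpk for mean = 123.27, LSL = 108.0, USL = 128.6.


R_bar = (3.923 + 2.417 + 2.869 + 3.037 + 1.066 + 0.262) / 6 = 2.2623333
sigma = R_bar / d2 = 2.2623333 / 2.704 = 0.83666172
Cp = (USL - LSL)/(6*sigma) = (128.6 - 108.0)/(6*0.83666172) = 4.1036
Cpu = (128.6 - 123.27)/(3*0.83666172) = 2.1235
Cpl = (123.27 - 108.0)/(3*0.83666172) = 6.0837
Cpk = min(Cpu, Cpl) = 2.1235

2.1235


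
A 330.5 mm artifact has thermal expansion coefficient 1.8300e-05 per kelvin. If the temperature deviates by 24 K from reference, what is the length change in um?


dL = L * alpha * dT
= 330.5 * 1.8300e-05 * 24
= 0.1451556 mm
dL_um = 0.1451556 * 1000 = 145.1556 um

145.1556


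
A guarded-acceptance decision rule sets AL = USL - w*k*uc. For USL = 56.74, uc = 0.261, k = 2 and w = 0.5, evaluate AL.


U = k * uc = 2 * 0.261 = 0.522
guard band g = w * U = 0.5 * 0.522 = 0.261
AL = USL - g = 56.74 - 0.261
AL = 56.4790

56.4790


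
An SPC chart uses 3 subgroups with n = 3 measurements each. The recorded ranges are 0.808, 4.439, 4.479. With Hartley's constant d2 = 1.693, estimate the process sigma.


R_bar = (0.808 + 4.439 + 4.479) / 3
R_bar = 9.726 / 3 = 3.242
sigma_hat = R_bar / d2 = 3.242 / 1.693 = 1.9149

1.9149


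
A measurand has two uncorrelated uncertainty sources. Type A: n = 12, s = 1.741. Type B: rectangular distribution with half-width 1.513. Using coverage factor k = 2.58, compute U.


u_A = s / sqrt(n) = 1.741 / sqrt(12) = 0.50258341
u_B = half_width / sqrt(3) = 1.513 / sqrt(3) = 0.87353096
uc = sqrt(u_A^2 + u_B^2) = sqrt(0.50258341^2 + 0.87353096^2) = 1.0077928
U = k * uc = 2.58 * 1.0077928
U = 2.6001

2.6001


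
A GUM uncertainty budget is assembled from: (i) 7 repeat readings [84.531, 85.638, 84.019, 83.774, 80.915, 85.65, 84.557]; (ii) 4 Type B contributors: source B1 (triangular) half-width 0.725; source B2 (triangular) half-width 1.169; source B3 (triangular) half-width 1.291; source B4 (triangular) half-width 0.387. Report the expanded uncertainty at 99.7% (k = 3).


mean = (84.531 + 85.638 + 84.019 + 83.774 + 80.915 + 85.65 + 84.557) / 7 = 84.15485714
s = sqrt(sum((x - mean)^2)/(n-1)) = 1.6020066
u_A = s / sqrt(n) = 1.6020066 / sqrt(7) = 0.60550158
u_B1 = 0.725 / sqrt(6) = 0.29598001
u_B2 = 1.169 / sqrt(6) = 0.47724225
u_B3 = 1.291 / sqrt(6) = 0.52704854
u_B4 = 0.387 / sqrt(6) = 0.15799209
uc = sqrt(0.60550158^2 + 0.29598001^2 + 0.47724225^2 + 0.52704854^2 + 0.15799209^2) = 0.99233974
U = k * uc = 3 * 0.99233974
U = 2.9770

2.9770


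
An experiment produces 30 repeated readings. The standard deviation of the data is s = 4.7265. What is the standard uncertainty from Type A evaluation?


u_A = s / sqrt(n)
u_A = 4.7265 / sqrt(30)
u_A = 4.7265 / 5.4772256
u_A = 0.8629

0.8629


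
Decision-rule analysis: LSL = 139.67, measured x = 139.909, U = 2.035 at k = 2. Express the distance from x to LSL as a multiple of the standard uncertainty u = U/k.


u = U / k = 2.035 / 2 = 1.0175
margin = |LSL - x| = |139.67 - 139.909| = 0.239
z = margin / u = 0.239 / 1.0175
z = 0.2349

0.2349


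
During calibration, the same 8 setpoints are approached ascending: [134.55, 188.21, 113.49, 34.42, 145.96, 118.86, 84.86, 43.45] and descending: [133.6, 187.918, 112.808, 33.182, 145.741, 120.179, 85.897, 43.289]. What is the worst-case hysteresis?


|134.55 - 133.6| = 0.9500
|188.21 - 187.918| = 0.2920
|113.49 - 112.808| = 0.6820
|34.42 - 33.182| = 1.2380
|145.96 - 145.741| = 0.2190
|118.86 - 120.179| = 1.3190
|84.86 - 85.897| = 1.0370
|43.45 - 43.289| = 0.1610
hysteresis = max(diffs) = 1.3190

1.3190


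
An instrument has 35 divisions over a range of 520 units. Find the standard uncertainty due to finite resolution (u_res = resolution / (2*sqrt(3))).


resolution = range / divisions
resolution = 520 / 35 = 14.857143
u_res = resolution / (2*sqrt(3))
u_res = 14.857143 / 3.4641016
u_res = 4.2889

4.2889


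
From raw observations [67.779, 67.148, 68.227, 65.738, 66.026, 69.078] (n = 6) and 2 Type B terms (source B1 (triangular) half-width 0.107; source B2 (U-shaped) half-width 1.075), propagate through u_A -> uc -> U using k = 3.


mean = (67.779 + 67.148 + 68.227 + 65.738 + 66.026 + 69.078) / 6 = 67.33266667
s = sqrt(sum((x - mean)^2)/(n-1)) = 1.2907111
u_A = s / sqrt(n) = 1.2907111 / sqrt(6) = 0.5269306
u_B1 = 0.107 / sqrt(6) = 0.043682567
u_B2 = 1.075 / sqrt(2) = 0.76013979
uc = sqrt(0.5269306^2 + 0.043682567^2 + 0.76013979^2) = 0.92594629
U = k * uc = 3 * 0.92594629
U = 2.7778

2.7778


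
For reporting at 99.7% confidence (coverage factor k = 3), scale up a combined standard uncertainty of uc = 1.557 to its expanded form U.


U = k * uc
U = 3 * 1.557
U = 4.6710

4.6710


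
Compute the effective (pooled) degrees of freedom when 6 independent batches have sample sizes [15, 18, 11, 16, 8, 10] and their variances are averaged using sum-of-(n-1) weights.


nu = sum_i (n_i - 1)
nu = ((15 - 1) + (18 - 1) + (11 - 1) + (16 - 1) + (8 - 1) + (10 - 1))
nu = 14 + 17 + 10 + 15 + 7 + 9
nu = 72

72


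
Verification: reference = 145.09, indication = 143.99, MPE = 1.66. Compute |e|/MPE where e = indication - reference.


e = indication - reference = 143.99 - 145.09 = -1.1000
|e| = 1.1000
ratio = |e| / MPE = 1.1000 / 1.66
ratio = 0.6627

0.6627


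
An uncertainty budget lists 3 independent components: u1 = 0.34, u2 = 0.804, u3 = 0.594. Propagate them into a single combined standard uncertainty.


uc = sqrt(0.34^2 + 0.804^2 + 0.594^2)
uc = sqrt(1.114852)
uc = 1.0559

1.0559


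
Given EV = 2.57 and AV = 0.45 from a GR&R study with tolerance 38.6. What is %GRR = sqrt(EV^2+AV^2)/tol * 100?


GRR = sqrt(EV^2 + AV^2) = sqrt(2.57^2 + 0.45^2) = 2.6090995
%GRR = GRR / tol * 100 = 2.6090995 / 38.6 * 100
%GRR = 6.7593

6.7593


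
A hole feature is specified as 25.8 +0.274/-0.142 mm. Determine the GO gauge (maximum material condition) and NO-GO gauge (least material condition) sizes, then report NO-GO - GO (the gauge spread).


GO = nominal - lower_tol (smallest hole = maximum material condition)
GO = 25.8 - 0.142 = 25.658
NO-GO = nominal + upper_tol (largest hole = least material condition)
NO-GO = 25.8 + 0.274 = 26.074
spread = NO-GO - GO = 26.074 - 25.658 = 0.4160

0.4160


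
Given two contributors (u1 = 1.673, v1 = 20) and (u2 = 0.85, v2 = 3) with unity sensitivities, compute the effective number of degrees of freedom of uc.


uc = sqrt(u1^2 + u2^2) = sqrt(1.673^2 + 0.85^2) = 1.8765471
v_eff = uc^4 / (u1^4/v1 + u2^4/v2)
= 1.8765471^4 / (1.673^4/20 + 0.85^4/3)
= 12.400462 / 0.56570226
v_eff = 21.9205

21.9205


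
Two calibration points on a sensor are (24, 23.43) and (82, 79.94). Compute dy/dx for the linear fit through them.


slope = (y2 - y1) / (x2 - x1)
= (79.94 - 23.43) / (82 - 24)
= 56.5100 / 58
= 0.9743

0.9743


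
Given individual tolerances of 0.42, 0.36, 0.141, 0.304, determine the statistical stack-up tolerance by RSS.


RSS = sqrt(0.42^2 + 0.36^2 + 0.141^2 + 0.304^2)
= sqrt(0.418297)
= 0.6468

0.6468


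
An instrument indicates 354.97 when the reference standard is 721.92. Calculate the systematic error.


Systematic error = measured - true
= 354.97 - 721.92
= -366.9500

-366.9500


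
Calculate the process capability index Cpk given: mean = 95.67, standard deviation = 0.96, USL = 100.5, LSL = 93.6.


Cpu = (USL - mean) / (3*sigma) = (100.5 - 95.67) / (3*0.96) = 1.6771
Cpl = (mean - LSL) / (3*sigma) = (95.67 - 93.6) / (3*0.96) = 0.7188
Cpk = min(Cpu, Cpl) = 0.7188

0.7188


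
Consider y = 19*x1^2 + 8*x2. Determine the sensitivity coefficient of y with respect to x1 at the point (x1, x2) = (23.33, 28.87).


y = 19*x1^2 + 8*x2
dy/dx1 = 2*19*x1
Evaluate at x1 = 23.33: c1 = 38 * 23.33
c1 = 886.5400

886.5400


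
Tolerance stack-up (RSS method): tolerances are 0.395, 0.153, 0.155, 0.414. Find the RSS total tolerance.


RSS = sqrt(0.395^2 + 0.153^2 + 0.155^2 + 0.414^2)
= sqrt(0.374855)
= 0.6123

0.6123


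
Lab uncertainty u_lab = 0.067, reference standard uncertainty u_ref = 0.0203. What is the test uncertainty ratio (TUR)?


TUR = u_lab / u_ref
= 0.067 / 0.0203
= 3.3005

3.3005


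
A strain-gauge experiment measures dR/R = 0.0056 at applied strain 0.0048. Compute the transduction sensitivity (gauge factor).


GF = (dR/R) / epsilon
= 0.0056 / 0.0048
= 1.1667

1.1667


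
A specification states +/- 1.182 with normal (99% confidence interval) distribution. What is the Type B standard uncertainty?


u_B = half_width / 2.576
u_B = 1.182 / 2.576
u_B = 0.4589

0.4589


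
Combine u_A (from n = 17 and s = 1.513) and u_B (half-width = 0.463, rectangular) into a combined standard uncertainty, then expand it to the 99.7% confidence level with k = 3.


u_A = s / sqrt(n) = 1.513 / sqrt(17) = 0.3669564
u_B = half_width / sqrt(3) = 0.463 / sqrt(3) = 0.26731317
uc = sqrt(u_A^2 + u_B^2) = sqrt(0.3669564^2 + 0.26731317^2) = 0.45399706
U = k * uc = 3 * 0.45399706
U = 1.3620

1.3620


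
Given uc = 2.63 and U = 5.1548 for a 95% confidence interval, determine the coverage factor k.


k = U / uc
k = 5.1548 / 2.63
k = 1.96

1.96


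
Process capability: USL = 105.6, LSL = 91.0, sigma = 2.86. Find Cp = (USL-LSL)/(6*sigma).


Cp = (USL - LSL) / (6 * sigma)
= (105.6 - 91.0) / (6 * 2.86)
= 14.6000 / 17.1600
= 0.8508

0.8508


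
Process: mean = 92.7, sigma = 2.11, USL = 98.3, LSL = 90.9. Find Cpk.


Cpu = (USL - mean) / (3*sigma) = (98.3 - 92.7) / (3*2.11) = 0.8847
Cpl = (mean - LSL) / (3*sigma) = (92.7 - 90.9) / (3*2.11) = 0.2844
Cpk = min(Cpu, Cpl) = 0.2844

0.2844


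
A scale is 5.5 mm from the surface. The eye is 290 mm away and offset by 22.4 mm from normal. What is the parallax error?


error = h * offset / d
= 5.5 * 22.4 / 290
= 0.4248

0.4248


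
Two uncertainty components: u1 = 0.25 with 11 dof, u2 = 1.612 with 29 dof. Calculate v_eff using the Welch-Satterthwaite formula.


uc = sqrt(u1^2 + u2^2) = sqrt(0.25^2 + 1.612^2) = 1.6312707
v_eff = uc^4 / (u1^4/v1 + u2^4/v2)
= 1.6312707^4 / (0.25^4/11 + 1.612^4/29)
= 7.0811557 / 0.23319756
v_eff = 30.3655

30.3655


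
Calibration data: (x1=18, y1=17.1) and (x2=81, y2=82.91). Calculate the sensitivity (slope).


slope = (y2 - y1) / (x2 - x1)
= (82.91 - 17.1) / (81 - 18)
= 65.8100 / 63
= 1.0446

1.0446


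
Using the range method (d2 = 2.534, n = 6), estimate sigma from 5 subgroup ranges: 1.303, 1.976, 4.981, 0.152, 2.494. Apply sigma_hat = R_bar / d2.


R_bar = (1.303 + 1.976 + 4.981 + 0.152 + 2.494) / 5
R_bar = 10.906 / 5 = 2.1812
sigma_hat = R_bar / d2 = 2.1812 / 2.534 = 0.8608

0.8608


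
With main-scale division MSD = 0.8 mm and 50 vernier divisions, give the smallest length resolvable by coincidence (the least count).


LC = MSD / n_div
= 0.8 / 50
= 0.0160

0.0160


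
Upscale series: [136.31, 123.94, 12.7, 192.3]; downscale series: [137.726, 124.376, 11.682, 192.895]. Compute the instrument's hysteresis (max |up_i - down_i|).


|136.31 - 137.726| = 1.4160
|123.94 - 124.376| = 0.4360
|12.7 - 11.682| = 1.0180
|192.3 - 192.895| = 0.5950
hysteresis = max(diffs) = 1.4160

1.4160


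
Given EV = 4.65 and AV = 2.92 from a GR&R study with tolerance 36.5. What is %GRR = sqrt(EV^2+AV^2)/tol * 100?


GRR = sqrt(EV^2 + AV^2) = sqrt(4.65^2 + 2.92^2) = 5.4908014
%GRR = GRR / tol * 100 = 5.4908014 / 36.5 * 100
%GRR = 15.0433

15.0433
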